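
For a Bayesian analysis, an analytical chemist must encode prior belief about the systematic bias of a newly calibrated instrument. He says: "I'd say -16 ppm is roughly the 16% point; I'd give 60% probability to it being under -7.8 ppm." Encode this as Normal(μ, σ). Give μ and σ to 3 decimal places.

For Normal(μ,σ), the p-quantile is μ + z_p·σ. Here z_{0.16} = -0.9945, z_{0.6} = 0.2533.
So -16 = μ − 0.9945σ and -7.8 = μ + 0.2533σ.
Subtracting: σ = (-7.8 − -16)/(0.2533 − (-0.9945)) = 6.572.
Then μ = -16 − (-0.9945)·6.572 = -9.465.

μ = -9.465, σ = 6.572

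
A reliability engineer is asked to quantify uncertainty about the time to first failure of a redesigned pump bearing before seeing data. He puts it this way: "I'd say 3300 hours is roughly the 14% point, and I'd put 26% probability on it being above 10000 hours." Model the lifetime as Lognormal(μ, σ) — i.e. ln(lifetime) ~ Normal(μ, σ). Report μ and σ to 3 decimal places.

μ ≈ 8.797, σ ≈ 0.643

If T ~ Lognormal(μ,σ) then ln T ~ Normal(μ,σ), so the p-quantile of ln T is μ + z_p·σ.
ln(3300) = 8.102 and ln(10000) = 9.21; z_{0.14} = -1.08, z_{0.74} = 0.6433.
σ = (9.21 − 8.102)/(0.6433 − (-1.08)) = 0.643.
μ = 8.102 − (-1.08)·0.643 = 8.797.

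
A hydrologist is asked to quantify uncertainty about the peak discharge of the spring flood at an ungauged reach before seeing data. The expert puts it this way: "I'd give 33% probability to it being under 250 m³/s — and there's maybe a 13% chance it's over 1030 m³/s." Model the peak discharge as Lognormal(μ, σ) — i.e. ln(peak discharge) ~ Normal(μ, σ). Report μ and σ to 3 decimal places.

If T ~ Lognormal(μ,σ) then ln T ~ Normal(μ,σ), so the p-quantile of ln T is μ + z_p·σ.
ln(250) = 5.521 and ln(1030) = 6.937; z_{0.33} = -0.4399, z_{0.87} = 1.126.
σ = (6.937 − 5.521)/(1.126 − (-0.4399)) = 0.904.
μ = 5.521 − (-0.4399)·0.904 = 5.919.

μ ≈ 5.919, σ ≈ 0.904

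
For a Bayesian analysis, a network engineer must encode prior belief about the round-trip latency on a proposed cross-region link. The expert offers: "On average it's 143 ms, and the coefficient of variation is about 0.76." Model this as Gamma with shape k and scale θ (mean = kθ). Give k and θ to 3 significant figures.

For Gamma(k, scale θ): mean = kθ, variance = kθ², so CV = 1/√k.
CV = 0.76, hence k = 1/CV² = 1.73.
Then θ = mean/k = 143/1.73 = 82.6.

k ≈ 1.73, θ ≈ 82.6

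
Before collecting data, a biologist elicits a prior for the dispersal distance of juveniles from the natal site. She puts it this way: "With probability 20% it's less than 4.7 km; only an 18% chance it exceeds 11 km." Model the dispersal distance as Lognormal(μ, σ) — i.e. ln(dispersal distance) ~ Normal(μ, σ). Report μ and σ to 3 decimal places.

μ ≈ 1.955, σ ≈ 0.484

If T ~ Lognormal(μ,σ) then ln T ~ Normal(μ,σ), so the p-quantile of ln T is μ + z_p·σ.
ln(4.7) = 1.548 and ln(11) = 2.398; z_{0.2} = -0.8416, z_{0.82} = 0.9154.
σ = (2.398 − 1.548)/(0.9154 − (-0.8416)) = 0.484.
μ = 1.548 − (-0.8416)·0.484 = 1.955.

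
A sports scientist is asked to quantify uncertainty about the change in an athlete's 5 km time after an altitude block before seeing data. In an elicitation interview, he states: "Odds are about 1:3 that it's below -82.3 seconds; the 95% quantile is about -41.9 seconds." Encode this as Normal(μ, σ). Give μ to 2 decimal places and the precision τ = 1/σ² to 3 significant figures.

For Normal(μ,σ), the p-quantile is μ + z_p·σ. Here z_{0.25} = -0.6745, z_{0.95} = 1.645.
So -82.3 = μ − 0.6745σ and -41.9 = μ + 1.645σ.
Subtracting: σ = (-41.9 − -82.3)/(1.645 − (-0.6745)) = 17.42.
Then μ = -82.3 − (-0.6745)·17.42 = -70.55.
Precision τ = 1/σ² = 1/17.42² = 0.0033.

μ = -70.55, τ = 0.0033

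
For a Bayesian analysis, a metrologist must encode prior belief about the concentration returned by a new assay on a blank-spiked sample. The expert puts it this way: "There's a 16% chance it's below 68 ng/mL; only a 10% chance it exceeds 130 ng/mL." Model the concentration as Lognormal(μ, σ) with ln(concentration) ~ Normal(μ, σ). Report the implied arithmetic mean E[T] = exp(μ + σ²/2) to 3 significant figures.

If T ~ Lognormal(μ,σ) then ln T ~ Normal(μ,σ), so the p-quantile of ln T is μ + z_p·σ.
ln(68) = 4.22 and ln(130) = 4.868; z_{0.16} = -0.9945, z_{0.9} = 1.282.
σ = (4.868 − 4.22)/(1.282 − (-0.9945)) = 0.285.
μ = 4.22 − (-0.9945)·0.285 = 4.503.
E[T] = exp(μ + σ²/2) = exp(4.503 + 0.0405) = 94 ng/mL.

E[T] ≈ 94 ng/mL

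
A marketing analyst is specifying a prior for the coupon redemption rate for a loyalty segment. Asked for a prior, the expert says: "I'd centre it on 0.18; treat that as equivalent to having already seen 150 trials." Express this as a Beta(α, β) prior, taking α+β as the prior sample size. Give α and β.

α = 27, β = 123

Under the effective-sample-size interpretation, Beta(α, β) has prior mean α/(α+β) and prior sample size α+β.
So α+β = 150 and α/(α+β) = 0.18, giving α = 0.18·150 = 27 and β = 150 − 27 = 123.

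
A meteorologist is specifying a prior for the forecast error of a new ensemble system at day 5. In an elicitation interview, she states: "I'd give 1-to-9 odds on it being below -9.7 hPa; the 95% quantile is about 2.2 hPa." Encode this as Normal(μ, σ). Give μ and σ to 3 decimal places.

μ = -4.489, σ = 4.066

The p-quantile of Normal(μ,σ) is μ + z_p·σ, with z_{0.1} = -1.282 and z_{0.95} = 1.645.
Eliminate σ: μ = (z₂·x₁ − z₁·x₂)/(z₂ − z₁) = (1.645·-9.7 − (-1.282)·2.2)/2.926 = -4.489.
Then σ = (x₂ − x₁)/(z₂ − z₁) = (2.2 − -9.7)/2.926 = 4.066.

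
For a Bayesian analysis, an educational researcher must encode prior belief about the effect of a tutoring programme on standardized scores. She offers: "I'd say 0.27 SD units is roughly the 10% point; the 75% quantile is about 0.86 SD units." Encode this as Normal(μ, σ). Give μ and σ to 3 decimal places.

μ = 0.657, σ = 0.302

The p-quantile of Normal(μ,σ) is μ + z_p·σ, with z_{0.1} = -1.282 and z_{0.75} = 0.6745.
Eliminate σ: μ = (z₂·x₁ − z₁·x₂)/(z₂ − z₁) = (0.6745·0.27 − (-1.282)·0.86)/1.956 = 0.657.
Then σ = (x₂ − x₁)/(z₂ − z₁) = (0.86 − 0.27)/1.956 = 0.302.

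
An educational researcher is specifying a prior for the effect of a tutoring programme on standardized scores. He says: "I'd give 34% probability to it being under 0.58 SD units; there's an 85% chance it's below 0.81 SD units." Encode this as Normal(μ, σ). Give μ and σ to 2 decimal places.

μ = 0.65, σ = 0.16

For Normal(μ,σ), the p-quantile is μ + z_p·σ. Here z_{0.34} = -0.4125, z_{0.85} = 1.036.
So 0.58 = μ − 0.4125σ and 0.81 = μ + 1.036σ.
Subtracting: σ = (0.81 − 0.58)/(1.036 − (-0.4125)) = 0.16.
Then μ = 0.58 − (-0.4125)·0.16 = 0.65.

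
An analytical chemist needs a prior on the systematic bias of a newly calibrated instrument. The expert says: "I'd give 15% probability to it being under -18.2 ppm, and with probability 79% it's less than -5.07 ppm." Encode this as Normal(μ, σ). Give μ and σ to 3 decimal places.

μ = -10.816, σ = 7.125

For Normal(μ,σ), the p-quantile is μ + z_p·σ. Here z_{0.15} = -1.036, z_{0.79} = 0.8064.
So -18.2 = μ − 1.036σ and -5.07 = μ + 0.8064σ.
Subtracting: σ = (-5.07 − -18.2)/(0.8064 − (-1.036)) = 7.125.
Then μ = -18.2 − (-1.036)·7.125 = -10.816.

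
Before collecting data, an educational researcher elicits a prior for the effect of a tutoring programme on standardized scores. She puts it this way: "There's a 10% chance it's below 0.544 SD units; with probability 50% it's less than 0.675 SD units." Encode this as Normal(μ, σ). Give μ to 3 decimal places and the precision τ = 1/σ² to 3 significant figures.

For Normal(μ,σ), the p-quantile is μ + z_p·σ. Here z_{0.1} = -1.282, z_{0.5} = 0.
So 0.544 = μ − 1.282σ and 0.675 = μ + 0σ.
Subtracting: σ = (0.675 − 0.544)/(0 − (-1.282)) = 0.102.
Then μ = 0.544 − (-1.282)·0.102 = 0.675.
Precision τ = 1/σ² = 1/0.1022² = 95.7.

μ = 0.675, τ = 95.7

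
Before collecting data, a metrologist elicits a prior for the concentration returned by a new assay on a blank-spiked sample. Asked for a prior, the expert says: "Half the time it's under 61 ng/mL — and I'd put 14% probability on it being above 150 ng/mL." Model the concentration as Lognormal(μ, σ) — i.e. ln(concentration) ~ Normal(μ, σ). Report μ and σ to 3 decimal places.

If T ~ Lognormal(μ,σ) then ln T ~ Normal(μ,σ), so the p-quantile of ln T is μ + z_p·σ.
ln(61) = 4.111 and ln(150) = 5.011; z_{0.5} = 0, z_{0.86} = 1.08.
σ = (5.011 − 4.111)/(1.08 − (0)) = 0.833.
μ = 4.111 − (0)·0.833 = 4.111.

μ ≈ 4.111, σ ≈ 0.833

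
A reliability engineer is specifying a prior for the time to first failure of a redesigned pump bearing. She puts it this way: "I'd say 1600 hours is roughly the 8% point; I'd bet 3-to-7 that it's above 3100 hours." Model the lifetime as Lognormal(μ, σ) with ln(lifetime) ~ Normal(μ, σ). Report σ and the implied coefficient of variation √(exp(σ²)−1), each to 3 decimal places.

σ ≈ 0.343, CV ≈ 0.353

If T ~ Lognormal(μ,σ) then ln T ~ Normal(μ,σ), so the p-quantile of ln T is μ + z_p·σ.
ln(1600) = 7.378 and ln(3100) = 8.039; z_{0.08} = -1.405, z_{0.7} = 0.5244.
σ = (8.039 − 7.378)/(0.5244 − (-1.405)) = 0.343.
μ = 7.378 − (-1.405)·0.343 = 7.859.
CV = √(exp(σ²)−1) = √(exp(0.1175)−1) = 0.353.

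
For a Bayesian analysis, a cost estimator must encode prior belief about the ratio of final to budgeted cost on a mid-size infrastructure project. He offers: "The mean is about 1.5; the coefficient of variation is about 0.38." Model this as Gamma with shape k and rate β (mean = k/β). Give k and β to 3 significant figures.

k ≈ 6.93, β ≈ 4.62

For Gamma(k, rate β): mean = k/β, variance = k/β², so CV = 1/√k.
CV = 0.38, hence k = 1/CV² = 6.93.
Then β = k/mean = 6.93/1.5 = 4.62.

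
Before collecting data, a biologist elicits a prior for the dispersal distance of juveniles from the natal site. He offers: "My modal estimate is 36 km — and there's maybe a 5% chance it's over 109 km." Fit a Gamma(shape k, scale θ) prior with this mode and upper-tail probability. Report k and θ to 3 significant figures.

Gamma(k,θ) with k>1 has mode (k−1)θ, so θ = 36/(k−1).
Need P(X < 109) = 0.95 with θ tied to k this way. Start at k = 2, θ = 36: P(X<109) ≈ 0.805.
Too low — raise k to concentrate. Iterating converges to k ≈ 3.16.
Then θ = 36/(3.16−1) ≈ 16.7.

k ≈ 3.16, θ ≈ 16.7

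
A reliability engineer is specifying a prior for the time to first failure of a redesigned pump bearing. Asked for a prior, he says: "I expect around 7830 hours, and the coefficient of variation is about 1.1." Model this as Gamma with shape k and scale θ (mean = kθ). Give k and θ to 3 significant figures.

k ≈ 0.826, θ ≈ 9470

For Gamma(k, scale θ): mean = kθ, variance = kθ², so CV = 1/√k.
CV = 1.1, hence k = 1/CV² = 0.826.
Then θ = mean/k = 7830/0.826 = 9470.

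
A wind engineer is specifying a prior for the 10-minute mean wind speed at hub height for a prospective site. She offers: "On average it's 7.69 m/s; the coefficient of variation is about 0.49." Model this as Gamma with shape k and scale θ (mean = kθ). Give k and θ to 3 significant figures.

k ≈ 4.16, θ ≈ 1.85

For Gamma(k, scale θ): mean = kθ, variance = kθ², so CV = 1/√k.
CV = 0.49, hence k = 1/CV² = 4.16.
Then θ = mean/k = 7.69/4.16 = 1.85.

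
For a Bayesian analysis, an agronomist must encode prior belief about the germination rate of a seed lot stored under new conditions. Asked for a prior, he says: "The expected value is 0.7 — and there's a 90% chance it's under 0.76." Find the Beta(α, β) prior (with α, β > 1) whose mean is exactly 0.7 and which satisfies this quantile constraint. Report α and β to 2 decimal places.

α ≈ 64.62, β ≈ 27.69

With mean 0.7 fixed, write α = 0.7s, β = 0.3s where s = α+β.
Need P(θ < 0.76) = 0.9 under Beta(0.7s, 0.3s). Normal approximation: (q−m)/√(m(1−m)/s) ≈ z_{0.9} = 1.28, so s ≈ 0.7·0.3·(1.28)²/(0.76−0.7)² = 95.8.
At s = 95.8: P(θ<0.76) ≈ 0.904. Adjusting to match 0.9 gives s ≈ 92.31.
So α = 0.7·92.31 ≈ 64.62, β = 0.3·92.31 ≈ 27.69.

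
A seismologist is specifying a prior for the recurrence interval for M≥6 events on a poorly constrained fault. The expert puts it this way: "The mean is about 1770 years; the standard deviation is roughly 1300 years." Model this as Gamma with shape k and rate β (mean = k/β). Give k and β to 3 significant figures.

For Gamma(k, rate β): mean = k/β, variance = k/β², so CV = 1/√k.
CV = SD/mean = 1300/1770 = 0.7345, hence k = 1/CV² = 1.85.
Then β = k/mean = 1.85/1770 = 0.00105.

k ≈ 1.85, β ≈ 0.00105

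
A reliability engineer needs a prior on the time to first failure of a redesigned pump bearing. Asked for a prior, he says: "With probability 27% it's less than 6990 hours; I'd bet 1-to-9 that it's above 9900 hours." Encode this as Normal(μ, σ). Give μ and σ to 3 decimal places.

The p-quantile of Normal(μ,σ) is μ + z_p·σ, with z_{0.27} = -0.6128 and z_{0.9} = 1.282.
Eliminate σ: μ = (z₂·x₁ − z₁·x₂)/(z₂ − z₁) = (1.282·6990 − (-0.6128)·9900)/1.894 = 7931.364.
Then σ = (x₂ − x₁)/(z₂ − z₁) = (9900 − 6990)/1.894 = 1536.135.

μ = 7931.364, σ = 1536.135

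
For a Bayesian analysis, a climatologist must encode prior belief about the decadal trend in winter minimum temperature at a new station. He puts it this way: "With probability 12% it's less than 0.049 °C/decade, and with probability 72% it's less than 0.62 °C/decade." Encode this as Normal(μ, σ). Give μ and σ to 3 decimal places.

For Normal(μ,σ), the p-quantile is μ + z_p·σ. Here z_{0.12} = -1.175, z_{0.72} = 0.5828.
So 0.049 = μ − 1.175σ and 0.62 = μ + 0.5828σ.
Subtracting: σ = (0.62 − 0.049)/(0.5828 − (-1.175)) = 0.325.
Then μ = 0.049 − (-1.175)·0.325 = 0.431.

μ = 0.431, σ = 0.325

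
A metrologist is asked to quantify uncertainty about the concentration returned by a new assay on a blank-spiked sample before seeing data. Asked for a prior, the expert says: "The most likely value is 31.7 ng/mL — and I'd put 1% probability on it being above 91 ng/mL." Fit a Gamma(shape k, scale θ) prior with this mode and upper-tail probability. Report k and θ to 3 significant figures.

Gamma(k,θ) with k>1 has mode (k−1)θ, so θ = 31.7/(k−1).
Need P(X < 91) = 0.99 with θ tied to k this way. Start at k = 2, θ = 31.7: P(X<91) ≈ 0.781.
Too low — raise k to concentrate. Iterating converges to k ≈ 5.09.
Then θ = 31.7/(5.09−1) ≈ 7.75.

k ≈ 5.09, θ ≈ 7.75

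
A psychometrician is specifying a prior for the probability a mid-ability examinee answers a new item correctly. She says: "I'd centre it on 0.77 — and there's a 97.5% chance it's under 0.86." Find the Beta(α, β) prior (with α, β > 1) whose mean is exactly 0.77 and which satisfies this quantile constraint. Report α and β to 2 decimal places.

α ≈ 54.02, β ≈ 16.14

With mean 0.77 fixed, write α = 0.77s, β = 0.23s where s = α+β.
Need P(θ < 0.86) = 0.975 under Beta(0.77s, 0.23s). Normal approximation: (q−m)/√(m(1−m)/s) ≈ z_{0.975} = 1.96, so s ≈ 0.77·0.23·(1.96)²/(0.86−0.77)² = 84.0.
At s = 84.0: P(θ<0.86) ≈ 0.984. Adjusting to match 0.975 gives s ≈ 70.16.
So α = 0.77·70.16 ≈ 54.02, β = 0.23·70.16 ≈ 16.14.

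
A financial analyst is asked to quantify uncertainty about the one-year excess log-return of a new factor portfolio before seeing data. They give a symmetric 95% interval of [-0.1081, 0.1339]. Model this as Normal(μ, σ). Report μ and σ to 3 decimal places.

A symmetric 95% interval runs μ ± z·σ with z = 1.96.
Half-width = 0.121, so σ = 0.121/1.96 = 0.062.
μ is the interval midpoint, 0.013.

μ = 0.013, σ = 0.062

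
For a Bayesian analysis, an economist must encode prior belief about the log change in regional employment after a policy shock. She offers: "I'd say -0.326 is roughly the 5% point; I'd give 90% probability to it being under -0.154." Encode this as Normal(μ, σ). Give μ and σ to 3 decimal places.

μ = -0.229, σ = 0.059

For Normal(μ,σ), the p-quantile is μ + z_p·σ. Here z_{0.05} = -1.645, z_{0.9} = 1.282.
So -0.326 = μ − 1.645σ and -0.154 = μ + 1.282σ.
Subtracting: σ = (-0.154 − -0.326)/(1.282 − (-1.645)) = 0.059.
Then μ = -0.326 − (-1.645)·0.059 = -0.229.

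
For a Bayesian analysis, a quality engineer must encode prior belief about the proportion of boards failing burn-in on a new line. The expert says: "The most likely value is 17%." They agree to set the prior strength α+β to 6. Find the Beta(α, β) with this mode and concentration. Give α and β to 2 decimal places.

For α,β > 1 the Beta mode is (α−1)/(α+β−2). With α+β = 6, the mode is (α−1)/4.
Set (α−1)/4 = 0.17 → α = 1 + 0.17·4 = 1.68.
β = 6 − α = 4.32.

α = 1.68, β = 4.32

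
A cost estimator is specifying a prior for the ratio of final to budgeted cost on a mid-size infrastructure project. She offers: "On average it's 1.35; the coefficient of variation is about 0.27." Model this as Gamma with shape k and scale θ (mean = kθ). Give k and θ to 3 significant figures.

For Gamma(k, scale θ): mean = kθ, variance = kθ², so CV = 1/√k.
CV = 0.27, hence k = 1/CV² = 13.7.
Then θ = mean/k = 1.35/13.7 = 0.0984.

k ≈ 13.7, θ ≈ 0.0984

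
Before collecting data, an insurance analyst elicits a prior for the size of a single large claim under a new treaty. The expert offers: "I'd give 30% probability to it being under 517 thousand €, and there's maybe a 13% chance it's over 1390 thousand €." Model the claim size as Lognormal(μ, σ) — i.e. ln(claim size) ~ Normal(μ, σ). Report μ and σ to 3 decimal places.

μ ≈ 6.562, σ ≈ 0.599

If T ~ Lognormal(μ,σ) then ln T ~ Normal(μ,σ), so the p-quantile of ln T is μ + z_p·σ.
ln(517) = 6.248 and ln(1390) = 7.237; z_{0.3} = -0.5244, z_{0.87} = 1.126.
σ = (7.237 − 6.248)/(1.126 − (-0.5244)) = 0.599.
μ = 6.248 − (-0.5244)·0.599 = 6.562.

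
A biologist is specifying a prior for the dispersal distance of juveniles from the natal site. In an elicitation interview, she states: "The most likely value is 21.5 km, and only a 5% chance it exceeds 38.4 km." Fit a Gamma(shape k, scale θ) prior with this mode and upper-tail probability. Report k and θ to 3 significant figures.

k ≈ 9.29, θ ≈ 2.59

Gamma(k,θ) with k>1 has mode (k−1)θ, so θ = 21.5/(k−1).
Need P(X < 38.4) = 0.95 with θ tied to k this way. Start at k = 2, θ = 21.5: P(X<38.4) ≈ 0.533.
Too low — raise k to concentrate. Iterating converges to k ≈ 9.29.
Then θ = 21.5/(9.29−1) ≈ 2.59.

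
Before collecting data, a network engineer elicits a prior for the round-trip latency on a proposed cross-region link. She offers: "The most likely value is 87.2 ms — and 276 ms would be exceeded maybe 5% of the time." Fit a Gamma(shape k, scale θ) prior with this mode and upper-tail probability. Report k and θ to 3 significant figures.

k ≈ 2.98, θ ≈ 44.1

Gamma(k,θ) with k>1 has mode (k−1)θ, so θ = 87.2/(k−1).
Need P(X < 276) = 0.95 with θ tied to k this way. Start at k = 2, θ = 87.2: P(X<276) ≈ 0.824.
Too low — raise k to concentrate. Iterating converges to k ≈ 2.98.
Then θ = 87.2/(2.98−1) ≈ 44.1.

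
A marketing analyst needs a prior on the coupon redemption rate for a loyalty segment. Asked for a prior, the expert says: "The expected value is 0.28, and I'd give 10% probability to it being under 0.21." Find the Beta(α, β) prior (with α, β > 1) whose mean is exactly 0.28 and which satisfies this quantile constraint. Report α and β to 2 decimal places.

α ≈ 17.96, β ≈ 46.19

With mean 0.28 fixed, write α = 0.28s, β = 0.72s where s = α+β.
Need P(θ < 0.21) = 0.1 under Beta(0.28s, 0.72s). Normal approximation: (q−m)/√(m(1−m)/s) ≈ z_{0.1} = -1.28, so s ≈ 0.28·0.72·(-1.28)²/(0.21−0.28)² = 67.6.
At s = 67.6: P(θ<0.21) ≈ 0.094. Adjusting to match 0.1 gives s ≈ 64.15.
So α = 0.28·64.15 ≈ 17.96, β = 0.72·64.15 ≈ 46.19.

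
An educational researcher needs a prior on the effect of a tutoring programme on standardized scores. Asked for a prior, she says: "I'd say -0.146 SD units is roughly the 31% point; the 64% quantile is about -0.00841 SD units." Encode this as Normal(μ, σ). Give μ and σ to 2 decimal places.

For Normal(μ,σ), the p-quantile is μ + z_p·σ. Here z_{0.31} = -0.4959, z_{0.64} = 0.3585.
So -0.146 = μ − 0.4959σ and -0.00841 = μ + 0.3585σ.
Subtracting: σ = (-0.00841 − -0.146)/(0.3585 − (-0.4959)) = 0.16.
Then μ = -0.146 − (-0.4959)·0.16 = -0.07.

μ = -0.07, σ = 0.16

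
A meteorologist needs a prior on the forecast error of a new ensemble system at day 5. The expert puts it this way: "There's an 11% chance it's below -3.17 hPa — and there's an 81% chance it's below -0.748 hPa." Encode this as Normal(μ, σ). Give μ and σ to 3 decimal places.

μ = -1.758, σ = 1.151

For Normal(μ,σ), the p-quantile is μ + z_p·σ. Here z_{0.11} = -1.227, z_{0.81} = 0.8779.
So -3.17 = μ − 1.227σ and -0.748 = μ + 0.8779σ.
Subtracting: σ = (-0.748 − -3.17)/(0.8779 − (-1.227)) = 1.151.
Then μ = -3.17 − (-1.227)·1.151 = -1.758.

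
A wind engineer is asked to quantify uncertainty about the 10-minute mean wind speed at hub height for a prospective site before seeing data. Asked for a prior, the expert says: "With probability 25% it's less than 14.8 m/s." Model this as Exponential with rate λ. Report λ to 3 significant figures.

P(T < 14.8) = 1 − e^(−λ·14.8) = 0.25, so λ = −ln(1−0.25)/14.8 = −ln(0.75)/14.8 = 0.0194.

λ ≈ 0.0194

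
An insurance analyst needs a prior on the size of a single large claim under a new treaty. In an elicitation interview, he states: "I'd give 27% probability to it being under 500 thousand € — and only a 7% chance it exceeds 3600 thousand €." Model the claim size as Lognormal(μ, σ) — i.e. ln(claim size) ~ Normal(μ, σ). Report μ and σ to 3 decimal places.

μ ≈ 6.794, σ ≈ 0.945

If T ~ Lognormal(μ,σ) then ln T ~ Normal(μ,σ), so the p-quantile of ln T is μ + z_p·σ.
ln(500) = 6.215 and ln(3600) = 8.189; z_{0.27} = -0.6128, z_{0.93} = 1.476.
σ = (8.189 − 6.215)/(1.476 − (-0.6128)) = 0.945.
μ = 6.215 − (-0.6128)·0.945 = 6.794.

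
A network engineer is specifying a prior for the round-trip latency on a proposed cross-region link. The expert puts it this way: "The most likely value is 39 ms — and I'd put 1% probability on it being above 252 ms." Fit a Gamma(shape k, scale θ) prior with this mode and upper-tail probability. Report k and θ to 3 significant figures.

k ≈ 2.04, θ ≈ 37.6

Gamma(k,θ) with k>1 has mode (k−1)θ, so θ = 39/(k−1).
Need P(X < 252) = 0.99 with θ tied to k this way. Start at k = 2, θ = 39: P(X<252) ≈ 0.988.
Too low — raise k to concentrate. Iterating converges to k ≈ 2.04.
Then θ = 39/(2.04−1) ≈ 37.6.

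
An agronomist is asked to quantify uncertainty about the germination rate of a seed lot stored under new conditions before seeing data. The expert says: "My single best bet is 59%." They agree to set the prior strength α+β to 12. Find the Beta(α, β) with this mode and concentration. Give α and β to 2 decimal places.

α = 6.90, β = 5.10

For α,β > 1 the Beta mode is (α−1)/(α+β−2). With α+β = 12, the mode is (α−1)/10.
Set (α−1)/10 = 0.59 → α = 1 + 0.59·10 = 6.90.
β = 12 − α = 5.10.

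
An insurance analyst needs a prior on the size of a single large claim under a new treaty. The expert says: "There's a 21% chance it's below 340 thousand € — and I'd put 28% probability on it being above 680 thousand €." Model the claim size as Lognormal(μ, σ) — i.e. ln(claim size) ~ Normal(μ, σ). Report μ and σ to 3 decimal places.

If T ~ Lognormal(μ,σ) then ln T ~ Normal(μ,σ), so the p-quantile of ln T is μ + z_p·σ.
ln(340) = 5.829 and ln(680) = 6.522; z_{0.21} = -0.8064, z_{0.72} = 0.5828.
σ = (6.522 − 5.829)/(0.5828 − (-0.8064)) = 0.499.
μ = 5.829 − (-0.8064)·0.499 = 6.231.

μ ≈ 6.231, σ ≈ 0.499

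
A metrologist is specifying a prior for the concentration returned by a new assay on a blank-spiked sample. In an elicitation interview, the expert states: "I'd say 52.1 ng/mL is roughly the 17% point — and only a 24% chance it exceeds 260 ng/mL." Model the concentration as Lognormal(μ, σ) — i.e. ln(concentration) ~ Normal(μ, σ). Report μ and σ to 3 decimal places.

μ ≈ 4.877, σ ≈ 0.968

If T ~ Lognormal(μ,σ) then ln T ~ Normal(μ,σ), so the p-quantile of ln T is μ + z_p·σ.
ln(52.1) = 3.953 and ln(260) = 5.561; z_{0.17} = -0.9542, z_{0.76} = 0.7063.
σ = (5.561 − 3.953)/(0.7063 − (-0.9542)) = 0.968.
μ = 3.953 − (-0.9542)·0.968 = 4.877.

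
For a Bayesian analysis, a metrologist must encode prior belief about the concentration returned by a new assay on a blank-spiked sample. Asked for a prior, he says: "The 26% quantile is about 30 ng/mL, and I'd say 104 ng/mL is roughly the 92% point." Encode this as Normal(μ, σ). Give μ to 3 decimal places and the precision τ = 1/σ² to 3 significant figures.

For Normal(μ,σ), the p-quantile is μ + z_p·σ. Here z_{0.26} = -0.6433, z_{0.92} = 1.405.
So 30 = μ − 0.6433σ and 104 = μ + 1.405σ.
Subtracting: σ = (104 − 30)/(1.405 − (-0.6433)) = 36.125.
Then μ = 30 − (-0.6433)·36.125 = 53.241.
Precision τ = 1/σ² = 1/36.13² = 0.000766.

μ = 53.241, τ = 0.000766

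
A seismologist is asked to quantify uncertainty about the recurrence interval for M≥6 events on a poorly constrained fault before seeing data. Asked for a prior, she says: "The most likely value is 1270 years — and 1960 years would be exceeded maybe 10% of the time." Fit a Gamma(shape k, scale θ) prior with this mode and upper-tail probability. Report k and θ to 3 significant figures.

k ≈ 10.9, θ ≈ 128

Gamma(k,θ) with k>1 has mode (k−1)θ, so θ = 1270/(k−1).
Need P(X < 1960) = 0.9 with θ tied to k this way. Start at k = 2, θ = 1270: P(X<1960) ≈ 0.457.
Too low — raise k to concentrate. Iterating converges to k ≈ 10.9.
Then θ = 1270/(10.9−1) ≈ 128.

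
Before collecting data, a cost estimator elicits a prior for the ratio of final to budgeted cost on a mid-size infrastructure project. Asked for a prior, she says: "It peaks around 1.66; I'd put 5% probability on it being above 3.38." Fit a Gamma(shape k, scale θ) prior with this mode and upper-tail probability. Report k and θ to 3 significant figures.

k ≈ 6.47, θ ≈ 0.303

Gamma(k,θ) with k>1 has mode (k−1)θ, so θ = 1.66/(k−1).
Need P(X < 3.38) = 0.95 with θ tied to k this way. Start at k = 2, θ = 1.66: P(X<3.38) ≈ 0.604.
Too low — raise k to concentrate. Iterating converges to k ≈ 6.47.
Then θ = 1.66/(6.47−1) ≈ 0.303.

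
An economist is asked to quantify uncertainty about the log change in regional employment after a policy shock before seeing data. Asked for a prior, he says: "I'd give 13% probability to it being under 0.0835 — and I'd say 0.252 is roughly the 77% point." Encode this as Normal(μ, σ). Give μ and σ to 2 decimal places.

For Normal(μ,σ), the p-quantile is μ + z_p·σ. Here z_{0.13} = -1.126, z_{0.77} = 0.7388.
So 0.0835 = μ − 1.126σ and 0.252 = μ + 0.7388σ.
Subtracting: σ = (0.252 − 0.0835)/(0.7388 − (-1.126)) = 0.09.
Then μ = 0.0835 − (-1.126)·0.09 = 0.19.

μ = 0.19, σ = 0.09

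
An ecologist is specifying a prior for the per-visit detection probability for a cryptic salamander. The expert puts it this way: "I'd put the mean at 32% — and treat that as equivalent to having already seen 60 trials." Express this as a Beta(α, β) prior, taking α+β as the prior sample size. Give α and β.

α = 19.2, β = 40.8

Under the effective-sample-size interpretation, Beta(α, β) has prior mean α/(α+β) and prior sample size α+β.
So α+β = 60 and α/(α+β) = 0.32, giving α = 0.32·60 = 19.2 and β = 60 − 19.2 = 40.8.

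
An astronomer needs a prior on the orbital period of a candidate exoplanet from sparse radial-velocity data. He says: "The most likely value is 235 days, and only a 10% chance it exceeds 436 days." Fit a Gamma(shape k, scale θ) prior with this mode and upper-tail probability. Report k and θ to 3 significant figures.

Gamma(k,θ) with k>1 has mode (k−1)θ, so θ = 235/(k−1).
Need P(X < 436) = 0.9 with θ tied to k this way. Start at k = 2, θ = 235: P(X<436) ≈ 0.553.
Too low — raise k to concentrate. Iterating converges to k ≈ 6.
Then θ = 235/(6−1) ≈ 47.

k ≈ 6, θ ≈ 47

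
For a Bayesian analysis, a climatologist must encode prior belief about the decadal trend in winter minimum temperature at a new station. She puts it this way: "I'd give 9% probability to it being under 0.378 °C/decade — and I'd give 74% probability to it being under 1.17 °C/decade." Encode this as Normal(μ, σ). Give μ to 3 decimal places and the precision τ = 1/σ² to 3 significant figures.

μ = 0.913, τ = 6.28

For Normal(μ,σ), the p-quantile is μ + z_p·σ. Here z_{0.09} = -1.341, z_{0.74} = 0.6433.
So 0.378 = μ − 1.341σ and 1.17 = μ + 0.6433σ.
Subtracting: σ = (1.17 − 0.378)/(0.6433 − (-1.341)) = 0.399.
Then μ = 0.378 − (-1.341)·0.399 = 0.913.
Precision τ = 1/σ² = 1/0.3992² = 6.28.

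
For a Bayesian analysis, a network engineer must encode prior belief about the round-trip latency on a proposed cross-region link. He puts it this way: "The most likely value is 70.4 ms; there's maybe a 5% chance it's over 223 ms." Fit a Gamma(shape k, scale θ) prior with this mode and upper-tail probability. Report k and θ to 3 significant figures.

Gamma(k,θ) with k>1 has mode (k−1)θ, so θ = 70.4/(k−1).
Need P(X < 223) = 0.95 with θ tied to k this way. Start at k = 2, θ = 70.4: P(X<223) ≈ 0.825.
Too low — raise k to concentrate. Iterating converges to k ≈ 2.98.
Then θ = 70.4/(2.98−1) ≈ 35.6.

k ≈ 2.98, θ ≈ 35.6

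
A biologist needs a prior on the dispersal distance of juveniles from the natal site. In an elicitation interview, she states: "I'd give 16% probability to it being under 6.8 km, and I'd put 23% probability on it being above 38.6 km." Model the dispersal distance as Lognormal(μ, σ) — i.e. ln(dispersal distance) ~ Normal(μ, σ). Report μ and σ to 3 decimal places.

μ ≈ 2.913, σ ≈ 1.002

If T ~ Lognormal(μ,σ) then ln T ~ Normal(μ,σ), so the p-quantile of ln T is μ + z_p·σ.
ln(6.8) = 1.917 and ln(38.6) = 3.653; z_{0.16} = -0.9945, z_{0.77} = 0.7388.
σ = (3.653 − 1.917)/(0.7388 − (-0.9945)) = 1.002.
μ = 1.917 − (-0.9945)·1.002 = 2.913.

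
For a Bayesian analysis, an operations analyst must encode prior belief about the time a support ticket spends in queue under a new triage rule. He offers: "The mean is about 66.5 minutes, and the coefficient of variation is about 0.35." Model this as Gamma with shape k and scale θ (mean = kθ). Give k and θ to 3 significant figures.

k ≈ 8.16, θ ≈ 8.15

For Gamma(k, scale θ): mean = kθ, variance = kθ², so CV = 1/√k.
CV = 0.35, hence k = 1/CV² = 8.16.
Then θ = mean/k = 66.5/8.16 = 8.15.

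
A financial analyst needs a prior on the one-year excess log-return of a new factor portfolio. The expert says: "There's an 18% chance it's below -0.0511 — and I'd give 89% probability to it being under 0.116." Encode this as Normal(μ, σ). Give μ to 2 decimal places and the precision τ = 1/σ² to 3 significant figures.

For Normal(μ,σ), the p-quantile is μ + z_p·σ. Here z_{0.18} = -0.9154, z_{0.89} = 1.227.
So -0.0511 = μ − 0.9154σ and 0.116 = μ + 1.227σ.
Subtracting: σ = (0.116 − -0.0511)/(1.227 − (-0.9154)) = 0.08.
Then μ = -0.0511 − (-0.9154)·0.08 = 0.02.
Precision τ = 1/σ² = 1/0.07802² = 164.

μ = 0.02, τ = 164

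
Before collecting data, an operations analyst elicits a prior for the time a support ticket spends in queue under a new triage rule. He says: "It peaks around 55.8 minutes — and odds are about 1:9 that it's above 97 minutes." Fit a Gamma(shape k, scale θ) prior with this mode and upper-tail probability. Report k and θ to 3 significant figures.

k ≈ 7.21, θ ≈ 8.99

Gamma(k,θ) with k>1 has mode (k−1)θ, so θ = 55.8/(k−1).
Need P(X < 97) = 0.9 with θ tied to k this way. Start at k = 2, θ = 55.8: P(X<97) ≈ 0.519.
Too low — raise k to concentrate. Iterating converges to k ≈ 7.21.
Then θ = 55.8/(7.21−1) ≈ 8.99.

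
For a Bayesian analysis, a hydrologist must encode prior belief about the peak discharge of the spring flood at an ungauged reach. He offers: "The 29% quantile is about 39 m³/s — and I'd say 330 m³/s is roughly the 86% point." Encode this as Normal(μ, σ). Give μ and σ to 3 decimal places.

For Normal(μ,σ), the p-quantile is μ + z_p·σ. Here z_{0.29} = -0.5534, z_{0.86} = 1.08.
So 39 = μ − 0.5534σ and 330 = μ + 1.08σ.
Subtracting: σ = (330 − 39)/(1.08 − (-0.5534)) = 178.123.
Then μ = 39 − (-0.5534)·178.123 = 137.570.

μ = 137.570, σ = 178.123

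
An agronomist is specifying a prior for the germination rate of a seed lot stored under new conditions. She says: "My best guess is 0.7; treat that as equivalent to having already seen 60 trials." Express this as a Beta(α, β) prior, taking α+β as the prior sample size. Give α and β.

Under the effective-sample-size interpretation, Beta(α, β) has prior mean α/(α+β) and prior sample size α+β.
So α+β = 60 and α/(α+β) = 0.7, giving α = 0.7·60 = 42 and β = 60 − 42 = 18.

α = 42, β = 18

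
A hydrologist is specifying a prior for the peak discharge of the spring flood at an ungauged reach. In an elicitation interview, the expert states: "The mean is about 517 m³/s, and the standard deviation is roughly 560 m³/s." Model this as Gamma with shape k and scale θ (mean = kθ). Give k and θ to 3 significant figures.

For Gamma(k, scale θ): mean = kθ, variance = kθ², so CV = 1/√k.
CV = SD/mean = 560/517 = 1.083, hence k = 1/CV² = 0.852.
Then θ = mean/k = 517/0.852 = 607.

k ≈ 0.852, θ ≈ 607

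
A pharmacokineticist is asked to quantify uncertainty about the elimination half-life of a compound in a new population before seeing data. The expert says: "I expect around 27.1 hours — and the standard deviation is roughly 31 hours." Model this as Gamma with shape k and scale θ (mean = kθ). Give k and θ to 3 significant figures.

k ≈ 0.764, θ ≈ 35.5

For Gamma(k, scale θ): mean = kθ, variance = kθ², so CV = 1/√k.
CV = SD/mean = 31/27.1 = 1.144, hence k = 1/CV² = 0.764.
Then θ = mean/k = 27.1/0.764 = 35.5.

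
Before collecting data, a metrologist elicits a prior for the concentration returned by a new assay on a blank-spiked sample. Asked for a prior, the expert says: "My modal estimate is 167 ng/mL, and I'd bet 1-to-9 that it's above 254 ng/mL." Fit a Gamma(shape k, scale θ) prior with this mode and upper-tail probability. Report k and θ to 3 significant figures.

k ≈ 11.6, θ ≈ 15.8

Gamma(k,θ) with k>1 has mode (k−1)θ, so θ = 167/(k−1).
Need P(X < 254) = 0.9 with θ tied to k this way. Start at k = 2, θ = 167: P(X<254) ≈ 0.449.
Too low — raise k to concentrate. Iterating converges to k ≈ 11.6.
Then θ = 167/(11.6−1) ≈ 15.8.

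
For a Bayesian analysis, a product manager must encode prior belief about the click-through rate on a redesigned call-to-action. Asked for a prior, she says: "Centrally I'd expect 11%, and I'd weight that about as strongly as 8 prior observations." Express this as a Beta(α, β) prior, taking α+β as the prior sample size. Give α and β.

Under the effective-sample-size interpretation, Beta(α, β) has prior mean α/(α+β) and prior sample size α+β.
So α+β = 8 and α/(α+β) = 0.11, giving α = 0.11·8 = 0.88 and β = 8 − 0.88 = 7.12.

α = 0.88, β = 7.12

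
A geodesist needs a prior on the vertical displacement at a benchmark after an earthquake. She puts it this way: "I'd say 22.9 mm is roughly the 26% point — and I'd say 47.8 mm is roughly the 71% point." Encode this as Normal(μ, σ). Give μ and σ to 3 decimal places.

The p-quantile of Normal(μ,σ) is μ + z_p·σ, with z_{0.26} = -0.6433 and z_{0.71} = 0.5534.
Eliminate σ: μ = (z₂·x₁ − z₁·x₂)/(z₂ − z₁) = (0.5534·22.9 − (-0.6433)·47.8)/1.197 = 36.286.
Then σ = (x₂ − x₁)/(z₂ − z₁) = (47.8 − 22.9)/1.197 = 20.807.

μ = 36.286, σ = 20.807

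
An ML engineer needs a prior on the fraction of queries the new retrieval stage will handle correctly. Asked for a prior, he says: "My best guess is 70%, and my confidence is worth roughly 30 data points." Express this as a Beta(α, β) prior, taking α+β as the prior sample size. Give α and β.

α = 21, β = 9

Under the effective-sample-size interpretation, Beta(α, β) has prior mean α/(α+β) and prior sample size α+β.
So α+β = 30 and α/(α+β) = 0.7, giving α = 0.7·30 = 21 and β = 30 − 21 = 9.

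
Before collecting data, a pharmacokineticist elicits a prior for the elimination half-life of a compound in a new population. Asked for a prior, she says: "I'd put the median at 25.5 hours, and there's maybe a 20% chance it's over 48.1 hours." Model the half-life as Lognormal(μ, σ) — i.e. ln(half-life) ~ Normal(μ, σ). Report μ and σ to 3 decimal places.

μ ≈ 3.239, σ ≈ 0.754

If T ~ Lognormal(μ,σ) then ln T ~ Normal(μ,σ), so the p-quantile of ln T is μ + z_p·σ.
ln(25.5) = 3.239 and ln(48.1) = 3.873; z_{0.5} = 0, z_{0.8} = 0.8416.
σ = (3.873 − 3.239)/(0.8416 − (0)) = 0.754.
μ = 3.239 − (0)·0.754 = 3.239.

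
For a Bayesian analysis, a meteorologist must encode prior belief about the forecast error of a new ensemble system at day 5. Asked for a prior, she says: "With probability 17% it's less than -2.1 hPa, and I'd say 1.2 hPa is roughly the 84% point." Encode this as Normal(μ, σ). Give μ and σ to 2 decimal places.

μ = -0.48, σ = 1.69

For Normal(μ,σ), the p-quantile is μ + z_p·σ. Here z_{0.17} = -0.9542, z_{0.84} = 0.9945.
So -2.1 = μ − 0.9542σ and 1.2 = μ + 0.9945σ.
Subtracting: σ = (1.2 − -2.1)/(0.9945 − (-0.9542)) = 1.69.
Then μ = -2.1 − (-0.9542)·1.69 = -0.48.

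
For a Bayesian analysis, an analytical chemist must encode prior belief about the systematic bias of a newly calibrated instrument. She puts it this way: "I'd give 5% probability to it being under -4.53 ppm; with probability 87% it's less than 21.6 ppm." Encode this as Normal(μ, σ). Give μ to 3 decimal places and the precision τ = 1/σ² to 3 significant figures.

μ = 10.979, τ = 0.0112

For Normal(μ,σ), the p-quantile is μ + z_p·σ. Here z_{0.05} = -1.645, z_{0.87} = 1.126.
So -4.53 = μ − 1.645σ and 21.6 = μ + 1.126σ.
Subtracting: σ = (21.6 − -4.53)/(1.126 − (-1.645)) = 9.429.
Then μ = -4.53 − (-1.645)·9.429 = 10.979.
Precision τ = 1/σ² = 1/9.429² = 0.0112.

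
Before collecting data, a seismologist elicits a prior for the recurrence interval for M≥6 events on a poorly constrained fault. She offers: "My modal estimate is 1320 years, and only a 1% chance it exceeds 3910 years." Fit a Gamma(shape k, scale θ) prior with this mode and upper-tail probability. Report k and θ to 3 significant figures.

k ≈ 4.83, θ ≈ 345

Gamma(k,θ) with k>1 has mode (k−1)θ, so θ = 1320/(k−1).
Need P(X < 3910) = 0.99 with θ tied to k this way. Start at k = 2, θ = 1320: P(X<3910) ≈ 0.795.
Too low — raise k to concentrate. Iterating converges to k ≈ 4.83.
Then θ = 1320/(4.83−1) ≈ 345.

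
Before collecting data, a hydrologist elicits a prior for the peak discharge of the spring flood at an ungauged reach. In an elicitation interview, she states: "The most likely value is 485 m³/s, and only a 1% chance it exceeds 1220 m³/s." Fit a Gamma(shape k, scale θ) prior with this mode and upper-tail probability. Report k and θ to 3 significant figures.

Gamma(k,θ) with k>1 has mode (k−1)θ, so θ = 485/(k−1).
Need P(X < 1220) = 0.99 with θ tied to k this way. Start at k = 2, θ = 485: P(X<1220) ≈ 0.716.
Too low — raise k to concentrate. Iterating converges to k ≈ 6.51.
Then θ = 485/(6.51−1) ≈ 88.

k ≈ 6.51, θ ≈ 88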